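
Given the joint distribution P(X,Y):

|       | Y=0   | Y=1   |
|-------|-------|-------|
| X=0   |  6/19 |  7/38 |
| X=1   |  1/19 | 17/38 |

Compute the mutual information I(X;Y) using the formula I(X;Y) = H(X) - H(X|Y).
0.2320 bits

I(X;Y) = H(X) - H(X|Y)

Marginal of X (row sums):
  P(X=0) = 6/19 + 7/38 = 1/2
  P(X=1) = 1/19 + 17/38 = 1/2
H(X) = -[(1/2)·log₂(1/2) + (1/2)·log₂(1/2)]
  = 0.5000 + 0.5000 = 1.0000 bits

Marginal of Y (column sums):
  P(Y=0) = 6/19 + 1/19 = 7/19
  P(Y=1) = 7/38 + 17/38 = 12/19
H(X|Y) = Σ_y P(y)·H(X|Y=y):
  Y=0: P(Y=0) = 7/19, P(X|Y=0) = (6/7, 1/7) → H(X|Y=0) = 0.5917
  Y=1: P(Y=1) = 12/19, P(X|Y=1) = (7/24, 17/24) → H(X|Y=1) = 0.8709
H(X|Y) = (7/19)·0.5917 + (12/19)·0.8709 = 0.7680 bits

I(X;Y) = H(X) - H(X|Y) = 1.0000 - 0.7680 = 0.2320 bits

Cross-check via I(X;Y) = H(X) + H(Y) - H(X,Y): computing H(Y) from the column sums and H(X,Y) from the 4 cells in the same way gives H(Y) = 0.9495 bits and H(X,Y) = 1.7175 bits, so
I(X;Y) = 1.0000 + 0.9495 - 1.7175 = 0.2320 bits ✓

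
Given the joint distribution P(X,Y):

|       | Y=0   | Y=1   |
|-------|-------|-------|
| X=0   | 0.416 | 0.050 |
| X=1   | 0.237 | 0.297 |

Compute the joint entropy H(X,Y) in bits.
1.7549 bits

H(X,Y) = -Σ_{x,y} P(x,y) log₂ P(x,y). Per-cell terms -P(x,y)·log₂P(x,y):
  X=0: 0.52638, 0.21610
  X=1: 0.49226, 0.52019
Sum of the 4 terms: H(X,Y) = 1.7549 bits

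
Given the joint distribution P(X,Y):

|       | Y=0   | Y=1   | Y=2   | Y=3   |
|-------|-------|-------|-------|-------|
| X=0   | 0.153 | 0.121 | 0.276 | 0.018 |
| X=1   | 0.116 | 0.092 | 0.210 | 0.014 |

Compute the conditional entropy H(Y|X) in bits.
1.6496 bits

H(Y|X) = H(X,Y) - H(X)

H(X,Y) = -Σ_{x,y} P(x,y) log₂ P(x,y). Per-cell terms -P(x,y)·log₂P(x,y):
  X=0: 0.4144, 0.3687, 0.5126, 0.1043
  X=1: 0.3605, 0.3167, 0.4728, 0.0862
Sum of the 8 terms: H(X,Y) = 2.6362 bits

Marginal of X (row sums):
  P(X=0) = 0.153 + 0.121 + 0.276 + 0.018 = 0.568
  P(X=1) = 0.116 + 0.092 + 0.210 + 0.014 = 0.432
H(X) = -[0.568·log₂(0.568) + 0.432·log₂(0.432)]
  = 0.4635 + 0.5231 = 0.9866 bits

H(Y|X) = H(X,Y) - H(X) = 2.6362 - 0.9866 = 1.6496 bits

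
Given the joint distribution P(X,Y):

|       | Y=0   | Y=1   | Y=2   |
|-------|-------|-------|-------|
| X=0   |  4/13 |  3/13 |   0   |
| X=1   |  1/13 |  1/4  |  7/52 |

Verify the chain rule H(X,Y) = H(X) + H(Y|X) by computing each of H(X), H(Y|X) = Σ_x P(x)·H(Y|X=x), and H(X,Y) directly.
H(X) = 0.9957 bits, H(Y|X) = 1.1898 bits, H(X,Y) = 2.1855 bits

Marginal of X (row sums):
  P(X=0) = 4/13 + 3/13 + 0 = 7/13
  P(X=1) = 1/13 + 1/4 + 7/52 = 6/13
H(X) = -[(7/13)·log₂(7/13) + (6/13)·log₂(6/13)]
  = 0.4809 + 0.5148 = 0.9957 bits

H(Y|X) = Σ_x P(x)·H(Y|X=x):
  X=0: P(X=0) = 7/13, P(Y|X=0) = (4/7, 3/7, 0) → H(Y|X=0) = 0.9852
  X=1: P(X=1) = 6/13, P(Y|X=1) = (1/6, 13/24, 7/24) → H(Y|X=1) = 1.4284
H(Y|X) = (7/13)·0.9852 + (6/13)·1.4284 = 1.1898 bits

H(X,Y) = -Σ_{x,y} P(x,y) log₂ P(x,y). Per-cell terms -P(x,y)·log₂P(x,y):
  X=0: 0.5232, 0.4882, 0.0000
  X=1: 0.2846, 0.5000, 0.3895
  (cells with P = 0 contribute 0)
Sum of the 6 terms: H(X,Y) = 2.1855 bits

Chain rule check:
  H(X) + H(Y|X) = 0.9957 + 1.1898 = 2.1855 bits
  H(X,Y) = 2.1855 bits
✓ Chain rule verified.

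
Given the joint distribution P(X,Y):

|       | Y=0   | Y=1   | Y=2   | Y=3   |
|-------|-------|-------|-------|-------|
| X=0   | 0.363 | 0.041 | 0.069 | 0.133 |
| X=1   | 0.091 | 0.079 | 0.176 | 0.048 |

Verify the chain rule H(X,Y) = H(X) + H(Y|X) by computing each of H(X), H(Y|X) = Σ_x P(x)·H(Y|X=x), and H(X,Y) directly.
H(X) = 0.9673 bits, H(Y|X) = 1.6609 bits, H(X,Y) = 2.6282 bits

Marginal of X (row sums):
  P(X=0) = 0.363 + 0.041 + 0.069 + 0.133 = 0.606
  P(X=1) = 0.091 + 0.079 + 0.176 + 0.048 = 0.394
H(X) = -[0.606·log₂(0.606) + 0.394·log₂(0.394)]
  = 0.437902 + 0.529431 = 0.9673 bits

H(Y|X) = Σ_x P(x)·H(Y|X=x):
  X=0: P(X=0) = 0.606, P(Y|X=0) = (121/202, 41/606, 23/202, 133/606) → H(Y|X=0) = 1.542862
  X=1: P(X=1) = 0.394, P(Y|X=1) = (91/394, 79/394, 88/197, 24/197) → H(Y|X=1) = 1.842493
H(Y|X) = 0.606·1.542862 + 0.394·1.842493 = 1.6609 bits

H(X,Y) = -Σ_{x,y} P(x,y) log₂ P(x,y). Per-cell terms -P(x,y)·log₂P(x,y):
  X=0: 0.530691, 0.188938, 0.266151, 0.387097
  X=1: 0.314677, 0.289298, 0.441118, 0.210279
Sum of the 8 terms: H(X,Y) = 2.6282 bits

Chain rule check:
  H(X) + H(Y|X) = 0.9673 + 1.6609 = 2.6282 bits
  H(X,Y) = 2.6282 bits
✓ Chain rule verified.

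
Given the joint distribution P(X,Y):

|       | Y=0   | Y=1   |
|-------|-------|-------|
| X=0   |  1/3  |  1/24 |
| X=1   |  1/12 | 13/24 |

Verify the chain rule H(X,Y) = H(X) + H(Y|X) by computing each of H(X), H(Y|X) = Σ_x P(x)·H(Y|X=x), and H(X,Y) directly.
H(X) = 0.9544 bits, H(Y|X) = 0.5428 bits, H(X,Y) = 1.4972 bits

Marginal of X (row sums):
  P(X=0) = 1/3 + 1/24 = 3/8
  P(X=1) = 1/12 + 13/24 = 5/8
H(X) = -[(3/8)·log₂(3/8) + (5/8)·log₂(5/8)]
  = 0.53064 + 0.42379 = 0.9544 bits

H(Y|X) = Σ_x P(x)·H(Y|X=x):
  X=0: P(X=0) = 3/8, P(Y|X=0) = (8/9, 1/9) → H(Y|X=0) = 0.50326
  X=1: P(X=1) = 5/8, P(Y|X=1) = (2/15, 13/15) → H(Y|X=1) = 0.56651
H(Y|X) = (3/8)·0.50326 + (5/8)·0.56651 = 0.5428 bits

H(X,Y) = -Σ_{x,y} P(x,y) log₂ P(x,y). Per-cell terms -P(x,y)·log₂P(x,y):
  X=0: 0.52832, 0.19104
  X=1: 0.29875, 0.47912
Sum of the 4 terms: H(X,Y) = 1.4972 bits

Chain rule check:
  H(X) + H(Y|X) = 0.9544 + 0.5428 = 1.4972 bits
  H(X,Y) = 1.4972 bits
✓ Chain rule verified.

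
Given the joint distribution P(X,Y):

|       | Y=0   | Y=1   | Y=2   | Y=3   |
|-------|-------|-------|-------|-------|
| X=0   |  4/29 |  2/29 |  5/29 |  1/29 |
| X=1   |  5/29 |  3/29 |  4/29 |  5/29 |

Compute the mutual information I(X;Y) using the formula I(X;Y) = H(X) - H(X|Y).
0.0614 bits

I(X;Y) = H(X) - H(X|Y)

Marginal of X (row sums):
  P(X=0) = 4/29 + 2/29 + 5/29 + 1/29 = 12/29
  P(X=1) = 5/29 + 3/29 + 4/29 + 5/29 = 17/29
H(X) = -[(12/29)·log₂(12/29) + (17/29)·log₂(17/29)]
  = 0.526766 + 0.451683 = 0.97845 bits

Marginal of Y (column sums):
  P(Y=0) = 4/29 + 5/29 = 9/29
  P(Y=1) = 2/29 + 3/29 = 5/29
  P(Y=2) = 5/29 + 4/29 = 9/29
  P(Y=3) = 1/29 + 5/29 = 6/29
H(X|Y) = Σ_y P(y)·H(X|Y=y):
  Y=0: P(Y=0) = 9/29, P(X|Y=0) = (4/9, 5/9) → H(X|Y=0) = 0.991076
  Y=1: P(Y=1) = 5/29, P(X|Y=1) = (2/5, 3/5) → H(X|Y=1) = 0.970951
  Y=2: P(Y=2) = 9/29, P(X|Y=2) = (5/9, 4/9) → H(X|Y=2) = 0.991076
  Y=3: P(Y=3) = 6/29, P(X|Y=3) = (1/6, 5/6) → H(X|Y=3) = 0.650022
H(X|Y) = (9/29)·0.991076 + (5/29)·0.970951 + (9/29)·0.991076 + (6/29)·0.650022 = 0.91704 bits

I(X;Y) = H(X) - H(X|Y) = 0.97845 - 0.91704 = 0.0614 bits

Cross-check via I(X;Y) = H(X) + H(Y) - H(X,Y): computing H(Y) from the column sums and H(X,Y) from the 8 cells in the same way gives H(Y) = 1.95529 bits and H(X,Y) = 2.87233 bits, so
I(X;Y) = 0.97845 + 1.95529 - 2.87233 = 0.0614 bits ✓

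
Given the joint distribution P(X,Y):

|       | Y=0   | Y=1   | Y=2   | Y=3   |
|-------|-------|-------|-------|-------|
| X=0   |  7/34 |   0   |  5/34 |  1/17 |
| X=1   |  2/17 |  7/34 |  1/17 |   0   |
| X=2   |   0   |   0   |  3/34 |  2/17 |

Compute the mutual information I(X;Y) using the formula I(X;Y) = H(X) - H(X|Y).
0.6220 bits

I(X;Y) = H(X) - H(X|Y)

Marginal of X (row sums):
  P(X=0) = 7/34 + 0 + 5/34 + 1/17 = 7/17
  P(X=1) = 2/17 + 7/34 + 1/17 + 0 = 13/34
  P(X=2) = 0 + 0 + 3/34 + 2/17 = 7/34
H(X) = -[(7/17)·log₂(7/17) + (13/34)·log₂(13/34) + (7/34)·log₂(7/34)]
  = 0.52710 + 0.53033 + 0.46943 = 1.5269 bits

Marginal of Y (column sums):
  P(Y=0) = 7/34 + 2/17 + 0 = 11/34
  P(Y=1) = 0 + 7/34 + 0 = 7/34
  P(Y=2) = 5/34 + 1/17 + 3/34 = 5/17
  P(Y=3) = 1/17 + 0 + 2/17 = 3/17
H(X|Y) = Σ_y P(y)·H(X|Y=y):
  Y=0: P(Y=0) = 11/34, P(X|Y=0) = (7/11, 4/11, 0) → H(X|Y=0) = 0.94566
  Y=1: P(Y=1) = 7/34, P(X|Y=1) = (0, 1, 0) → H(X|Y=1) = 0.00000
  Y=2: P(Y=2) = 5/17, P(X|Y=2) = (1/2, 1/5, 3/10) → H(X|Y=2) = 1.48548
  Y=3: P(Y=3) = 3/17, P(X|Y=3) = (1/3, 0, 2/3) → H(X|Y=3) = 0.91830
H(X|Y) = (11/34)·0.94566 + (7/34)·0.00000 + (5/17)·1.48548 + (3/17)·0.91830 = 0.9049 bits

I(X;Y) = H(X) - H(X|Y) = 1.5269 - 0.9049 = 0.6220 bits

Cross-check via I(X;Y) = H(X) + H(Y) - H(X,Y): computing H(Y) from the column sums and H(X,Y) from the 12 cells in the same way gives H(Y) = 1.9570 bits and H(X,Y) = 2.8619 bits, so
I(X;Y) = 1.5269 + 1.9570 - 2.8619 = 0.6220 bits ✓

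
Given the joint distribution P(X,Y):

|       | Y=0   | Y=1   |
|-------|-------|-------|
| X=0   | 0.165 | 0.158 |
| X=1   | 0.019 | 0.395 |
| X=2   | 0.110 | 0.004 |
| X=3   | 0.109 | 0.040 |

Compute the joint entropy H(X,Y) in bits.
2.4039 bits

H(X,Y) = -Σ_{x,y} P(x,y) log₂ P(x,y). Per-cell terms -P(x,y)·log₂P(x,y):
  X=0: 0.4289, 0.4206
  X=1: 0.1086, 0.5293
  X=2: 0.3503, 0.0319
  X=3: 0.3485, 0.1858
Sum of the 8 terms: H(X,Y) = 2.4039 bits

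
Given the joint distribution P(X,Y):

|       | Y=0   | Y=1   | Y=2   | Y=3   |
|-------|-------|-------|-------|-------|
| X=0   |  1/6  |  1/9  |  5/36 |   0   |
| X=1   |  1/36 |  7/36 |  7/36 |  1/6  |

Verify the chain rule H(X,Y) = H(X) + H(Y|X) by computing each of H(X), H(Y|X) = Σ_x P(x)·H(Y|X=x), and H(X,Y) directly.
H(X) = 0.9799 bits, H(Y|X) = 1.6919 bits, H(X,Y) = 2.6718 bits

Marginal of X (row sums):
  P(X=0) = 1/6 + 1/9 + 5/36 + 0 = 5/12
  P(X=1) = 1/36 + 7/36 + 7/36 + 1/6 = 7/12
H(X) = -[(5/12)·log₂(5/12) + (7/12)·log₂(7/12)]
  = 0.52626 + 0.45360 = 0.9799 bits

H(Y|X) = Σ_x P(x)·H(Y|X=x):
  X=0: P(X=0) = 5/12, P(Y|X=0) = (2/5, 4/15, 1/3, 0) → H(Y|X=0) = 1.56560
  X=1: P(X=1) = 7/12, P(Y|X=1) = (1/21, 1/3, 1/3, 2/7) → H(Y|X=1) = 1.78219
H(Y|X) = (5/12)·1.56560 + (7/12)·1.78219 = 1.6919 bits

H(X,Y) = -Σ_{x,y} P(x,y) log₂ P(x,y). Per-cell terms -P(x,y)·log₂P(x,y):
  X=0: 0.43083, 0.35221, 0.39556, 0.00000
  X=1: 0.14361, 0.45939, 0.45939, 0.43083
  (cells with P = 0 contribute 0)
Sum of the 8 terms: H(X,Y) = 2.6718 bits

Chain rule check:
  H(X) + H(Y|X) = 0.9799 + 1.6919 = 2.6718 bits
  H(X,Y) = 2.6718 bits
✓ Chain rule verified.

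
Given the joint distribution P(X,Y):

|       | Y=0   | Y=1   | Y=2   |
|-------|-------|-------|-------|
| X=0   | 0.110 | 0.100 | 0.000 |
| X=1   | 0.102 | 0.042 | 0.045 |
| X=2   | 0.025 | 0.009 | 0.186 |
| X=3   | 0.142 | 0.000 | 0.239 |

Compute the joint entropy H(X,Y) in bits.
2.9508 bits

H(X,Y) = -Σ_{x,y} P(x,y) log₂ P(x,y). Per-cell terms -P(x,y)·log₂P(x,y):
  X=0: 0.3503, 0.3322, 0.0000
  X=1: 0.3359, 0.1921, 0.2013
  X=2: 0.1330, 0.0612, 0.4514
  X=3: 0.3999, 0.0000, 0.4935
  (cells with P = 0 contribute 0)
Sum of the 12 terms: H(X,Y) = 2.9508 bits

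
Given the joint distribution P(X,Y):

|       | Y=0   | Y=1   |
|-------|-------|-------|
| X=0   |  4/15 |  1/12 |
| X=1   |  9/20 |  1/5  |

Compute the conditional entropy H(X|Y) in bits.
0.9301 bits

H(X|Y) = H(X,Y) - H(Y)

H(X,Y) = -Σ_{x,y} P(x,y) log₂ P(x,y). Per-cell terms -P(x,y)·log₂P(x,y):
  X=0: 0.50850, 0.29875
  X=1: 0.51840, 0.46439
Sum of the 4 terms: H(X,Y) = 1.79004 bits

Marginal of Y (column sums):
  P(Y=0) = 4/15 + 9/20 = 43/60
  P(Y=1) = 1/12 + 1/5 = 17/60
H(Y) = -[(43/60)·log₂(43/60) + (17/60)·log₂(17/60)]
  = 0.34445 + 0.51550 = 0.85995 bits

H(X|Y) = H(X,Y) - H(Y) = 1.79004 - 0.85995 = 0.9301 bits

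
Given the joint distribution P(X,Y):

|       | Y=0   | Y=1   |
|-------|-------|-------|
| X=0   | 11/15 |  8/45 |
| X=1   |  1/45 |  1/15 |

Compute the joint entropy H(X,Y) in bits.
1.1536 bits

H(X,Y) = -Σ_{x,y} P(x,y) log₂ P(x,y). Per-cell terms -P(x,y)·log₂P(x,y):
  X=0: 0.3281, 0.4430
  X=1: 0.1220, 0.2605
Sum of the 4 terms: H(X,Y) = 1.1536 bits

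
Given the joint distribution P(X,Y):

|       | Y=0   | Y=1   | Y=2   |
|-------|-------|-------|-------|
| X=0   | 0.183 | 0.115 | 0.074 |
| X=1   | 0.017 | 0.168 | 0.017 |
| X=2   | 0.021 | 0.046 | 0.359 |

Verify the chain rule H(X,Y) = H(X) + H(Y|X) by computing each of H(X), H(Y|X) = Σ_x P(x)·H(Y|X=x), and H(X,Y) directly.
H(X) = 1.5213 bits, H(Y|X) = 1.0481 bits, H(X,Y) = 2.5693 bits

Marginal of X (row sums):
  P(X=0) = 0.183 + 0.115 + 0.074 = 0.372
  P(X=1) = 0.017 + 0.168 + 0.017 = 0.202
  P(X=2) = 0.021 + 0.046 + 0.359 = 0.426
H(X) = -[0.372·log₂(0.372) + 0.202·log₂(0.202) + 0.426·log₂(0.426)]
  = 0.53070 + 0.46613 + 0.52444 = 1.5213 bits

H(Y|X) = Σ_x P(x)·H(Y|X=x):
  X=0: P(X=0) = 0.372, P(Y|X=0) = (61/124, 115/372, 37/186) → H(Y|X=0) = 1.49049
  X=1: P(X=1) = 0.202, P(Y|X=1) = (17/202, 84/101, 17/202) → H(Y|X=1) = 0.82216
  X=2: P(X=2) = 0.426, P(Y|X=2) = (7/142, 23/213, 359/426) → H(Y|X=2) = 0.76885
H(Y|X) = 0.372·1.49049 + 0.202·0.82216 + 0.426·0.76885 = 1.0481 bits

H(X,Y) = -Σ_{x,y} P(x,y) log₂ P(x,y). Per-cell terms -P(x,y)·log₂P(x,y):
  X=0: 0.44837, 0.35883, 0.27797
  X=1: 0.09993, 0.43234, 0.09993
  X=2: 0.11704, 0.20434, 0.53058
Sum of the 9 terms: H(X,Y) = 2.5693 bits

Chain rule check:
  H(X) + H(Y|X) = 1.5213 + 1.0481 = 2.5694 bits
  H(X,Y) = 2.5693 bits
✓ Chain rule verified (Δ = 0.0001 is 4-dp rounding noise: each of the three values was rounded independently).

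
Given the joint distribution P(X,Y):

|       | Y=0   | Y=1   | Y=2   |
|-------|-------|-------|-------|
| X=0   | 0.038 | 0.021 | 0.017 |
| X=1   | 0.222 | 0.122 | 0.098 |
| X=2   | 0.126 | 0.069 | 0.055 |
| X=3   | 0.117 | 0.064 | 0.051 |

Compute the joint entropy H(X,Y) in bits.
3.2848 bits

H(X,Y) = -Σ_{x,y} P(x,y) log₂ P(x,y). Per-cell terms -P(x,y)·log₂P(x,y):
  X=0: 0.1793, 0.1170, 0.0999
  X=1: 0.4820, 0.3703, 0.3284
  X=2: 0.3766, 0.2662, 0.2301
  X=3: 0.3622, 0.2538, 0.2190
Sum of the 12 terms: H(X,Y) = 3.2848 bits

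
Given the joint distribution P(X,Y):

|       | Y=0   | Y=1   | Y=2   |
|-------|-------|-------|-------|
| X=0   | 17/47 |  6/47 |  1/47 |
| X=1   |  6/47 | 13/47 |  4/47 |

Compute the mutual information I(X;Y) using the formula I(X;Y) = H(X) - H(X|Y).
0.1539 bits

I(X;Y) = H(X) - H(X|Y)

Marginal of X (row sums):
  P(X=0) = 17/47 + 6/47 + 1/47 = 24/47
  P(X=1) = 6/47 + 13/47 + 4/47 = 23/47
H(X) = -[(24/47)·log₂(24/47) + (23/47)·log₂(23/47)]
  = 0.495128 + 0.504545 = 0.99967 bits

Marginal of Y (column sums):
  P(Y=0) = 17/47 + 6/47 = 23/47
  P(Y=1) = 6/47 + 13/47 = 19/47
  P(Y=2) = 1/47 + 4/47 = 5/47
H(X|Y) = Σ_y P(y)·H(X|Y=y):
  Y=0: P(Y=0) = 23/47, P(X|Y=0) = (17/23, 6/23) → H(X|Y=0) = 0.828056
  Y=1: P(Y=1) = 19/47, P(X|Y=1) = (6/19, 13/19) → H(X|Y=1) = 0.899744
  Y=2: P(Y=2) = 5/47, P(X|Y=2) = (1/5, 4/5) → H(X|Y=2) = 0.721928
H(X|Y) = (23/47)·0.828056 + (19/47)·0.899744 + (5/47)·0.721928 = 0.84575 bits

I(X;Y) = H(X) - H(X|Y) = 0.99967 - 0.84575 = 0.1539 bits

Cross-check via I(X;Y) = H(X) + H(Y) - H(X,Y): computing H(Y) from the column sums and H(X,Y) from the 6 cells in the same way gives H(Y) = 1.37667 bits and H(X,Y) = 2.22242 bits, so
I(X;Y) = 0.99967 + 1.37667 - 2.22242 = 0.1539 bits ✓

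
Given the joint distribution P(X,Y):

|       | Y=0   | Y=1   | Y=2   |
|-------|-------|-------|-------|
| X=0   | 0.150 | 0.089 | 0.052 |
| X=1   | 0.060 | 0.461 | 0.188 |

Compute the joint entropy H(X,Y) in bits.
2.1548 bits

H(X,Y) = -Σ_{x,y} P(x,y) log₂ P(x,y). Per-cell terms -P(x,y)·log₂P(x,y):
  X=0: 0.41054, 0.31061, 0.22180
  X=1: 0.24353, 0.51501, 0.45330
Sum of the 6 terms: H(X,Y) = 2.1548 bits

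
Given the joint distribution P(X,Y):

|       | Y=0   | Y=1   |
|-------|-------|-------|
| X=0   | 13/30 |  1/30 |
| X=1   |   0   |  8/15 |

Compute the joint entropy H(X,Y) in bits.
1.1700 bits

H(X,Y) = -Σ_{x,y} P(x,y) log₂ P(x,y). Per-cell terms -P(x,y)·log₂P(x,y):
  X=0: 0.52280, 0.16356
  X=1: 0.00000, 0.48367
  (cells with P = 0 contribute 0)
Sum of the 4 terms: H(X,Y) = 1.1700 bits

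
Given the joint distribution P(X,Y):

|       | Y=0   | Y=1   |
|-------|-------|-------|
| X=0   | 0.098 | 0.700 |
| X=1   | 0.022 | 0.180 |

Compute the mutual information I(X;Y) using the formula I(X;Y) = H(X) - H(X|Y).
0.0002 bits

I(X;Y) = H(X) - H(X|Y)

Marginal of X (row sums):
  P(X=0) = 0.098 + 0.700 = 0.798
  P(X=1) = 0.022 + 0.180 = 0.202
H(X) = -[0.798·log₂(0.798) + 0.202·log₂(0.202)]
  = 0.2598 + 0.4661 = 0.7259 bits

Marginal of Y (column sums):
  P(Y=0) = 0.098 + 0.022 = 0.120
  P(Y=1) = 0.700 + 0.180 = 0.880
H(X|Y) = Σ_y P(y)·H(X|Y=y):
  Y=0: P(Y=0) = 0.120, P(X|Y=0) = (49/60, 11/60) → H(X|Y=0) = 0.6873
  Y=1: P(Y=1) = 0.880, P(X|Y=1) = (35/44, 9/44) → H(X|Y=1) = 0.7309
H(X|Y) = 0.120·0.6873 + 0.880·0.7309 = 0.7257 bits

I(X;Y) = H(X) - H(X|Y) = 0.7259 - 0.7257 = 0.0002 bits

Cross-check via I(X;Y) = H(X) + H(Y) - H(X,Y): computing H(Y) from the column sums and H(X,Y) from the 4 cells in the same way gives H(Y) = 0.5294 bits and H(X,Y) = 1.2551 bits, so
I(X;Y) = 0.7259 + 0.5294 - 1.2551 = 0.0002 bits ✓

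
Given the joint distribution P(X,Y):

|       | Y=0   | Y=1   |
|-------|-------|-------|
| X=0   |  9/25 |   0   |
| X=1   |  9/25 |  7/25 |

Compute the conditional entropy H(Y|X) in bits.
0.6328 bits

H(Y|X) = H(X,Y) - H(X)

H(X,Y) = -Σ_{x,y} P(x,y) log₂ P(x,y). Per-cell terms -P(x,y)·log₂P(x,y):
  X=0: 0.53062, 0.00000
  X=1: 0.53062, 0.51422
  (cells with P = 0 contribute 0)
Sum of the 4 terms: H(X,Y) = 1.5755 bits

Marginal of X (row sums):
  P(X=0) = 9/25 + 0 = 9/25
  P(X=1) = 9/25 + 7/25 = 16/25
H(X) = -[(9/25)·log₂(9/25) + (16/25)·log₂(16/25)]
  = 0.53062 + 0.41207 = 0.9427 bits

H(Y|X) = H(X,Y) - H(X) = 1.5755 - 0.9427 = 0.6328 bits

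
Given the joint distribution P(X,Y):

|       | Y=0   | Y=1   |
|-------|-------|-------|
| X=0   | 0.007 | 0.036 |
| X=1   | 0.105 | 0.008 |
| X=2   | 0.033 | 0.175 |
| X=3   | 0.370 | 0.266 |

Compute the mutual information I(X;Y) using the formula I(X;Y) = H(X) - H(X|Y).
0.1752 bits

I(X;Y) = H(X) - H(X|Y)

Marginal of X (row sums):
  P(X=0) = 0.007 + 0.036 = 0.043
  P(X=1) = 0.105 + 0.008 = 0.113
  P(X=2) = 0.033 + 0.175 = 0.208
  P(X=3) = 0.370 + 0.266 = 0.636
H(X) = -[0.043·log₂(0.043) + 0.113·log₂(0.113) + 0.208·log₂(0.208) + 0.636·log₂(0.636)]
  = 0.19520 + 0.35545 + 0.47119 + 0.41525 = 1.4371 bits

Marginal of Y (column sums):
  P(Y=0) = 0.007 + 0.105 + 0.033 + 0.370 = 0.515
  P(Y=1) = 0.036 + 0.008 + 0.175 + 0.266 = 0.485
H(X|Y) = Σ_y P(y)·H(X|Y=y):
  Y=0: P(Y=0) = 0.515, P(X|Y=0) = (7/515, 21/103, 33/515, 74/103) → H(X|Y=0) = 1.14877
  Y=1: P(Y=1) = 0.485, P(X|Y=1) = (36/485, 8/485, 35/97, 266/485) → H(X|Y=1) = 1.38208
H(X|Y) = 0.515·1.14877 + 0.485·1.38208 = 1.2619 bits

I(X;Y) = H(X) - H(X|Y) = 1.4371 - 1.2619 = 0.1752 bits

Cross-check via I(X;Y) = H(X) + H(Y) - H(X,Y): computing H(Y) from the column sums and H(X,Y) from the 8 cells in the same way gives H(Y) = 0.9994 bits and H(X,Y) = 2.2613 bits, so
I(X;Y) = 1.4371 + 0.9994 - 2.2613 = 0.1752 bits ✓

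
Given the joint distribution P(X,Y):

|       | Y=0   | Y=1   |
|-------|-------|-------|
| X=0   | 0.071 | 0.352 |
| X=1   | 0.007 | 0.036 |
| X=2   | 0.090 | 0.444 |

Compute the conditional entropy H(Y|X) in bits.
0.6531 bits

H(Y|X) = H(X,Y) - H(X)

H(X,Y) = -Σ_{x,y} P(x,y) log₂ P(x,y). Per-cell terms -P(x,y)·log₂P(x,y):
  X=0: 0.2709, 0.5302
  X=1: 0.0501, 0.1727
  X=2: 0.3127, 0.5201
Sum of the 6 terms: H(X,Y) = 1.8567 bits

Marginal of X (row sums):
  P(X=0) = 0.071 + 0.352 = 0.423
  P(X=1) = 0.007 + 0.036 = 0.043
  P(X=2) = 0.090 + 0.444 = 0.534
H(X) = -[0.423·log₂(0.423) + 0.043·log₂(0.043) + 0.534·log₂(0.534)]
  = 0.5251 + 0.1952 + 0.4833 = 1.2036 bits

H(Y|X) = H(X,Y) - H(X) = 1.8567 - 1.2036 = 0.6531 bits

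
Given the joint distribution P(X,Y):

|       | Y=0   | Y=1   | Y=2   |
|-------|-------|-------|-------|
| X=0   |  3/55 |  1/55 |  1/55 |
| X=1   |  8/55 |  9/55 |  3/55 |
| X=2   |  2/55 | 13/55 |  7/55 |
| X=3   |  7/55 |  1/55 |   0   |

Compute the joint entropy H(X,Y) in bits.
3.0278 bits

H(X,Y) = -Σ_{x,y} P(x,y) log₂ P(x,y). Per-cell terms -P(x,y)·log₂P(x,y):
  X=0: 0.2289, 0.1051, 0.1051
  X=1: 0.4046, 0.4273, 0.2289
  X=2: 0.1739, 0.4919, 0.3785
  X=3: 0.3785, 0.1051, 0.0000
  (cells with P = 0 contribute 0)
Sum of the 12 terms: H(X,Y) = 3.0278 bits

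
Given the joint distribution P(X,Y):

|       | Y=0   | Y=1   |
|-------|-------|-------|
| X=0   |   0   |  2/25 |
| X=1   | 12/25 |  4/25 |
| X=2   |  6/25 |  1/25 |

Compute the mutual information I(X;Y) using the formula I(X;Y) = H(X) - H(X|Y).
0.1706 bits

I(X;Y) = H(X) - H(X|Y)

Marginal of X (row sums):
  P(X=0) = 0 + 2/25 = 2/25
  P(X=1) = 12/25 + 4/25 = 16/25
  P(X=2) = 6/25 + 1/25 = 7/25
H(X) = -[(2/25)·log₂(2/25) + (16/25)·log₂(16/25) + (7/25)·log₂(7/25)]
  = 0.2915 + 0.4121 + 0.5142 = 1.2178 bits

Marginal of Y (column sums):
  P(Y=0) = 0 + 12/25 + 6/25 = 18/25
  P(Y=1) = 2/25 + 4/25 + 1/25 = 7/25
H(X|Y) = Σ_y P(y)·H(X|Y=y):
  Y=0: P(Y=0) = 18/25, P(X|Y=0) = (0, 2/3, 1/3) → H(X|Y=0) = 0.9183
  Y=1: P(Y=1) = 7/25, P(X|Y=1) = (2/7, 4/7, 1/7) → H(X|Y=1) = 1.3788
H(X|Y) = (18/25)·0.9183 + (7/25)·1.3788 = 1.0472 bits

I(X;Y) = H(X) - H(X|Y) = 1.2178 - 1.0472 = 0.1706 bits

Cross-check via I(X;Y) = H(X) + H(Y) - H(X,Y): computing H(Y) from the column sums and H(X,Y) from the 6 cells in the same way gives H(Y) = 0.8555 bits and H(X,Y) = 1.9027 bits, so
I(X;Y) = 1.2178 + 0.8555 - 1.9027 = 0.1706 bits ✓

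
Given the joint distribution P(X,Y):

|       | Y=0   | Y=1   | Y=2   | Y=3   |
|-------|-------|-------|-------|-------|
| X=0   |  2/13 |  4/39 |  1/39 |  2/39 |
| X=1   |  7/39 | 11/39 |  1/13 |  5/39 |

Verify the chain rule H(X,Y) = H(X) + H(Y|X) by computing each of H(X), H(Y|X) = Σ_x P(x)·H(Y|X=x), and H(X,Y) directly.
H(X) = 0.9183 bits, H(Y|X) = 1.8138 bits, H(X,Y) = 2.7321 bits

Marginal of X (row sums):
  P(X=0) = 2/13 + 4/39 + 1/39 + 2/39 = 1/3
  P(X=1) = 7/39 + 11/39 + 1/13 + 5/39 = 2/3
H(X) = -[(1/3)·log₂(1/3) + (2/3)·log₂(2/3)]
  = 0.5283 + 0.3900 = 0.9183 bits

H(Y|X) = Σ_x P(x)·H(Y|X=x):
  X=0: P(X=0) = 1/3, P(Y|X=0) = (6/13, 4/13, 1/13, 2/13) → H(Y|X=0) = 1.7381
  X=1: P(X=1) = 2/3, P(Y|X=1) = (7/26, 11/26, 3/26, 5/26) → H(Y|X=1) = 1.8516
H(Y|X) = (1/3)·1.7381 + (2/3)·1.8516 = 1.8138 bits

H(X,Y) = -Σ_{x,y} P(x,y) log₂ P(x,y). Per-cell terms -P(x,y)·log₂P(x,y):
  X=0: 0.4155, 0.3370, 0.1355, 0.2198
  X=1: 0.4448, 0.5150, 0.2846, 0.3799
Sum of the 8 terms: H(X,Y) = 2.7321 bits

Chain rule check:
  H(X) + H(Y|X) = 0.9183 + 1.8138 = 2.7321 bits
  H(X,Y) = 2.7321 bits
✓ Chain rule verified.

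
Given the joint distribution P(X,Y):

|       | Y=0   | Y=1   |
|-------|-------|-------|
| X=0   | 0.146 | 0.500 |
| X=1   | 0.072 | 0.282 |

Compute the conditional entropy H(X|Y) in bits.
0.9371 bits

H(X|Y) = H(X,Y) - H(Y)

H(X,Y) = -Σ_{x,y} P(x,y) log₂ P(x,y). Per-cell terms -P(x,y)·log₂P(x,y):
  X=0: 0.4053, 0.5000
  X=1: 0.2733, 0.5150
Sum of the 4 terms: H(X,Y) = 1.6936 bits

Marginal of Y (column sums):
  P(Y=0) = 0.146 + 0.072 = 0.218
  P(Y=1) = 0.500 + 0.282 = 0.782
H(Y) = -[0.218·log₂(0.218) + 0.782·log₂(0.782)]
  = 0.4791 + 0.2774 = 0.7565 bits

H(X|Y) = H(X,Y) - H(Y) = 1.6936 - 0.7565 = 0.9371 bits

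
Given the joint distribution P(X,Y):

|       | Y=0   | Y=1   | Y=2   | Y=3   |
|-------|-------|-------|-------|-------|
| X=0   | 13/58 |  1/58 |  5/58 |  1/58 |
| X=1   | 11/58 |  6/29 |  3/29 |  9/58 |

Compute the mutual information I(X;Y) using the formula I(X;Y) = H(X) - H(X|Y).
0.1606 bits

I(X;Y) = H(X) - H(X|Y)

Marginal of X (row sums):
  P(X=0) = 13/58 + 1/58 + 5/58 + 1/58 = 10/29
  P(X=1) = 11/58 + 6/29 + 3/29 + 9/58 = 19/29
H(X) = -[(10/29)·log₂(10/29) + (19/29)·log₂(19/29)]
  = 0.5297 + 0.3997 = 0.9294 bits

Marginal of Y (column sums):
  P(Y=0) = 13/58 + 11/58 = 12/29
  P(Y=1) = 1/58 + 6/29 = 13/58
  P(Y=2) = 5/58 + 3/29 = 11/58
  P(Y=3) = 1/58 + 9/58 = 5/29
H(X|Y) = Σ_y P(y)·H(X|Y=y):
  Y=0: P(Y=0) = 12/29, P(X|Y=0) = (13/24, 11/24) → H(X|Y=0) = 0.9950
  Y=1: P(Y=1) = 13/58, P(X|Y=1) = (1/13, 12/13) → H(X|Y=1) = 0.3912
  Y=2: P(Y=2) = 11/58, P(X|Y=2) = (5/11, 6/11) → H(X|Y=2) = 0.9940
  Y=3: P(Y=3) = 5/29, P(X|Y=3) = (1/10, 9/10) → H(X|Y=3) = 0.4690
H(X|Y) = (12/29)·0.9950 + (13/58)·0.3912 + (11/58)·0.9940 + (5/29)·0.4690 = 0.7688 bits

I(X;Y) = H(X) - H(X|Y) = 0.9294 - 0.7688 = 0.1606 bits

Cross-check via I(X;Y) = H(X) + H(Y) - H(X,Y): computing H(Y) from the column sums and H(X,Y) from the 8 cells in the same way gives H(Y) = 1.9025 bits and H(X,Y) = 2.6713 bits, so
I(X;Y) = 0.9294 + 1.9025 - 2.6713 = 0.1606 bits ✓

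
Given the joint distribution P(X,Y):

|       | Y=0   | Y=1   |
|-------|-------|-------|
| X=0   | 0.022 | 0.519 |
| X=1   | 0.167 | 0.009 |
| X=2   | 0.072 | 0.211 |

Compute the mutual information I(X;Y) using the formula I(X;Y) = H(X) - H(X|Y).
0.4127 bits

I(X;Y) = H(X) - H(X|Y)

Marginal of X (row sums):
  P(X=0) = 0.022 + 0.519 = 0.541
  P(X=1) = 0.167 + 0.009 = 0.176
  P(X=2) = 0.072 + 0.211 = 0.283
H(X) = -[0.541·log₂(0.541) + 0.176·log₂(0.176) + 0.283·log₂(0.283)]
  = 0.479488 + 0.441118 + 0.515379 = 1.435985 bits

Marginal of Y (column sums):
  P(Y=0) = 0.022 + 0.167 + 0.072 = 0.261
  P(Y=1) = 0.519 + 0.009 + 0.211 = 0.739
H(X|Y) = Σ_y P(y)·H(X|Y=y):
  Y=0: P(Y=0) = 0.261, P(X|Y=0) = (22/261, 167/261, 8/29) → H(X|Y=0) = 1.225528
  Y=1: P(Y=1) = 0.739, P(X|Y=1) = (519/739, 9/739, 211/739) → H(X|Y=1) = 0.951827
H(X|Y) = 0.261·1.225528 + 0.739·0.951827 = 1.023263 bits

I(X;Y) = H(X) - H(X|Y) = 1.435985 - 1.023263 = 0.4127 bits

Cross-check via I(X;Y) = H(X) + H(Y) - H(X,Y): computing H(Y) from the column sums and H(X,Y) from the 6 cells in the same way gives H(Y) = 0.828252 bits and H(X,Y) = 1.851515 bits, so
I(X;Y) = 1.435985 + 0.828252 - 1.851515 = 0.4127 bits ✓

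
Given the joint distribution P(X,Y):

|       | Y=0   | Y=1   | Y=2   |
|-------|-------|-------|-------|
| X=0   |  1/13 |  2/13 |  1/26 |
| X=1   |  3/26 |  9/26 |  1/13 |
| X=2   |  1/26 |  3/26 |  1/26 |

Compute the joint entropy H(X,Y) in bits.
2.7759 bits

H(X,Y) = -Σ_{x,y} P(x,y) log₂ P(x,y). Per-cell terms -P(x,y)·log₂P(x,y):
  X=0: 0.2846, 0.4155, 0.1808
  X=1: 0.3595, 0.5298, 0.2846
  X=2: 0.1808, 0.3595, 0.1808
Sum of the 9 terms: H(X,Y) = 2.7759 bits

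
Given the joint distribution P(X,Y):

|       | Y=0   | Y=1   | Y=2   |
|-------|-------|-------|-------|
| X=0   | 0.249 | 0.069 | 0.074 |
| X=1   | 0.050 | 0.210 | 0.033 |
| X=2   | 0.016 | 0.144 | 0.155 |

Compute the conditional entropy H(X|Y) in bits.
1.2535 bits

H(X|Y) = H(X,Y) - H(Y)

H(X,Y) = -Σ_{x,y} P(x,y) log₂ P(x,y). Per-cell terms -P(x,y)·log₂P(x,y):
  X=0: 0.49944, 0.26615, 0.27797
  X=1: 0.21610, 0.47282, 0.16241
  X=2: 0.09545, 0.40260, 0.41690
Sum of the 9 terms: H(X,Y) = 2.8098 bits

Marginal of Y (column sums):
  P(Y=0) = 0.249 + 0.050 + 0.016 = 0.315
  P(Y=1) = 0.069 + 0.210 + 0.144 = 0.423
  P(Y=2) = 0.074 + 0.033 + 0.155 = 0.262
H(Y) = -[0.315·log₂(0.315) + 0.423·log₂(0.423) + 0.262·log₂(0.262)]
  = 0.52497 + 0.52506 + 0.50628 = 1.5563 bits

H(X|Y) = H(X,Y) - H(Y) = 2.8098 - 1.5563 = 1.2535 bits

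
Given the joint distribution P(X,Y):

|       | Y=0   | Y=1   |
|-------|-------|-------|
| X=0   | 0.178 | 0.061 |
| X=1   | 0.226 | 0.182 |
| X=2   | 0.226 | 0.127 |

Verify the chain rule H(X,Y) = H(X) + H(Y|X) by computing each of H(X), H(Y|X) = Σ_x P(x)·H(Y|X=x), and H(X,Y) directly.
H(X) = 1.5515 bits, H(Y|X) = 0.9331 bits, H(X,Y) = 2.4846 bits

Marginal of X (row sums):
  P(X=0) = 0.178 + 0.061 = 0.239
  P(X=1) = 0.226 + 0.182 = 0.408
  P(X=2) = 0.226 + 0.127 = 0.353
H(X) = -[0.239·log₂(0.239) + 0.408·log₂(0.408) + 0.353·log₂(0.353)]
  = 0.4935 + 0.5277 + 0.5303 = 1.5515 bits

H(Y|X) = Σ_x P(x)·H(Y|X=x):
  X=0: P(X=0) = 0.239, P(Y|X=0) = (178/239, 61/239) → H(Y|X=0) = 0.8195
  X=1: P(X=1) = 0.408, P(Y|X=1) = (113/204, 91/204) → H(Y|X=1) = 0.9916
  X=2: P(X=2) = 0.353, P(Y|X=2) = (226/353, 127/353) → H(Y|X=2) = 0.9425
H(Y|X) = 0.239·0.8195 + 0.408·0.9916 + 0.353·0.9425 = 0.9331 bits

H(X,Y) = -Σ_{x,y} P(x,y) log₂ P(x,y). Per-cell terms -P(x,y)·log₂P(x,y):
  X=0: 0.4432, 0.2461
  X=1: 0.4849, 0.4474
  X=2: 0.4849, 0.3781
Sum of the 6 terms: H(X,Y) = 2.4846 bits

Chain rule check:
  H(X) + H(Y|X) = 1.5515 + 0.9331 = 2.4846 bits
  H(X,Y) = 2.4846 bits
✓ Chain rule verified.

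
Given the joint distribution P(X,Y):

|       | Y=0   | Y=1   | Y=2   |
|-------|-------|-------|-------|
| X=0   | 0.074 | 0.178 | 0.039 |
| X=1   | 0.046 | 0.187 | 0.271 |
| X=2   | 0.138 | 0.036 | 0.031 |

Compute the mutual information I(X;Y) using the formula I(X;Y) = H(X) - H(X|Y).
0.2542 bits

I(X;Y) = H(X) - H(X|Y)

Marginal of X (row sums):
  P(X=0) = 0.074 + 0.178 + 0.039 = 0.291
  P(X=1) = 0.046 + 0.187 + 0.271 = 0.504
  P(X=2) = 0.138 + 0.036 + 0.031 = 0.205
H(X) = -[0.291·log₂(0.291) + 0.504·log₂(0.504) + 0.205·log₂(0.205)]
  = 0.518245 + 0.498206 + 0.468692 = 1.48514 bits

Marginal of Y (column sums):
  P(Y=0) = 0.074 + 0.046 + 0.138 = 0.258
  P(Y=1) = 0.178 + 0.187 + 0.036 = 0.401
  P(Y=2) = 0.039 + 0.271 + 0.031 = 0.341
H(X|Y) = Σ_y P(y)·H(X|Y=y):
  Y=0: P(Y=0) = 0.258, P(X|Y=0) = (37/129, 23/129, 23/43) → H(X|Y=0) = 1.443166
  Y=1: P(Y=1) = 0.401, P(X|Y=1) = (178/401, 187/401, 36/401) → H(X|Y=1) = 1.345545
  Y=2: P(Y=2) = 0.341, P(X|Y=2) = (39/341, 271/341, 1/11) → H(X|Y=2) = 0.935701
H(X|Y) = 0.258·1.443166 + 0.401·1.345545 + 0.341·0.935701 = 1.23097 bits

I(X;Y) = H(X) - H(X|Y) = 1.48514 - 1.23097 = 0.2542 bits

Cross-check via I(X;Y) = H(X) + H(Y) - H(X,Y): computing H(Y) from the column sums and H(X,Y) from the 9 cells in the same way gives H(Y) = 1.56221 bits and H(X,Y) = 2.79318 bits, so
I(X;Y) = 1.48514 + 1.56221 - 2.79318 = 0.2542 bits ✓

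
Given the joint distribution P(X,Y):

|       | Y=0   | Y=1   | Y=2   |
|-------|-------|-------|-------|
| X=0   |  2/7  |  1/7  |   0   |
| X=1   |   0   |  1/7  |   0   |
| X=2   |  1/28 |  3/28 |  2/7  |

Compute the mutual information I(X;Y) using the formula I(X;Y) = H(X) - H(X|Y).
0.6692 bits

I(X;Y) = H(X) - H(X|Y)

Marginal of X (row sums):
  P(X=0) = 2/7 + 1/7 + 0 = 3/7
  P(X=1) = 0 + 1/7 + 0 = 1/7
  P(X=2) = 1/28 + 3/28 + 2/7 = 3/7
H(X) = -[(3/7)·log₂(3/7) + (1/7)·log₂(1/7) + (3/7)·log₂(3/7)]
  = 0.52388 + 0.40105 + 0.52388 = 1.4488 bits

Marginal of Y (column sums):
  P(Y=0) = 2/7 + 0 + 1/28 = 9/28
  P(Y=1) = 1/7 + 1/7 + 3/28 = 11/28
  P(Y=2) = 0 + 0 + 2/7 = 2/7
H(X|Y) = Σ_y P(y)·H(X|Y=y):
  Y=0: P(Y=0) = 9/28, P(X|Y=0) = (8/9, 0, 1/9) → H(X|Y=0) = 0.50326
  Y=1: P(Y=1) = 11/28, P(X|Y=1) = (4/11, 4/11, 3/11) → H(X|Y=1) = 1.57262
  Y=2: P(Y=2) = 2/7, P(X|Y=2) = (0, 0, 1) → H(X|Y=2) = 0.00000
H(X|Y) = (9/28)·0.50326 + (11/28)·1.57262 + (2/7)·0.00000 = 0.7796 bits

I(X;Y) = H(X) - H(X|Y) = 1.4488 - 0.7796 = 0.6692 bits

Cross-check via I(X;Y) = H(X) + H(Y) - H(X,Y): computing H(Y) from the column sums and H(X,Y) from the 9 cells in the same way gives H(Y) = 1.5722 bits and H(X,Y) = 2.3518 bits, so
I(X;Y) = 1.4488 + 1.5722 - 2.3518 = 0.6692 bits ✓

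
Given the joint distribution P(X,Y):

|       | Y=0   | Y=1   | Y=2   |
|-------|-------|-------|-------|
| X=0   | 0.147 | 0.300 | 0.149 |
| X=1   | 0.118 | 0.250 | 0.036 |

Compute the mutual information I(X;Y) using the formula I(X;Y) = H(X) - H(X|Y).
0.0323 bits

I(X;Y) = H(X) - H(X|Y)

Marginal of X (row sums):
  P(X=0) = 0.147 + 0.300 + 0.149 = 0.596
  P(X=1) = 0.118 + 0.250 + 0.036 = 0.404
H(X) = -[0.596·log₂(0.596) + 0.404·log₂(0.404)]
  = 0.44498 + 0.52826 = 0.97324 bits

Marginal of Y (column sums):
  P(Y=0) = 0.147 + 0.118 = 0.265
  P(Y=1) = 0.300 + 0.250 = 0.550
  P(Y=2) = 0.149 + 0.036 = 0.185
H(X|Y) = Σ_y P(y)·H(X|Y=y):
  Y=0: P(Y=0) = 0.265, P(X|Y=0) = (147/265, 118/265) → H(X|Y=0) = 0.99134
  Y=1: P(Y=1) = 0.550, P(X|Y=1) = (6/11, 5/11) → H(X|Y=1) = 0.99403
  Y=2: P(Y=2) = 0.185, P(X|Y=2) = (149/185, 36/185) → H(X|Y=2) = 0.71098
H(X|Y) = 0.265·0.99134 + 0.550·0.99403 + 0.185·0.71098 = 0.94095 bits

I(X;Y) = H(X) - H(X|Y) = 0.97324 - 0.94095 = 0.0323 bits

Cross-check via I(X;Y) = H(X) + H(Y) - H(X,Y): computing H(Y) from the column sums and H(X,Y) from the 6 cells in the same way gives H(Y) = 1.43246 bits and H(X,Y) = 2.37342 bits, so
I(X;Y) = 0.97324 + 1.43246 - 2.37342 = 0.0323 bits ✓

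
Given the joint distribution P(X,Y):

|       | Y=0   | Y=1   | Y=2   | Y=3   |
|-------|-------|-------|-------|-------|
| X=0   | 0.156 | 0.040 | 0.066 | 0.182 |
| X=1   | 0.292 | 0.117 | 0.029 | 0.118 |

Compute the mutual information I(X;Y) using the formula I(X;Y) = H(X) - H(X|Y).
0.0702 bits

I(X;Y) = H(X) - H(X|Y)

Marginal of X (row sums):
  P(X=0) = 0.156 + 0.040 + 0.066 + 0.182 = 0.444
  P(X=1) = 0.292 + 0.117 + 0.029 + 0.118 = 0.556
H(X) = -[0.444·log₂(0.444) + 0.556·log₂(0.556)]
  = 0.52009 + 0.47084 = 0.99093 bits

Marginal of Y (column sums):
  P(Y=0) = 0.156 + 0.292 = 0.448
  P(Y=1) = 0.040 + 0.117 = 0.157
  P(Y=2) = 0.066 + 0.029 = 0.095
  P(Y=3) = 0.182 + 0.118 = 0.300
H(X|Y) = Σ_y P(y)·H(X|Y=y):
  Y=0: P(Y=0) = 0.448, P(X|Y=0) = (39/112, 73/112) → H(X|Y=0) = 0.93246
  Y=1: P(Y=1) = 0.157, P(X|Y=1) = (40/157, 117/157) → H(X|Y=1) = 0.81876
  Y=2: P(Y=2) = 0.095, P(X|Y=2) = (66/95, 29/95) → H(X|Y=2) = 0.88763
  Y=3: P(Y=3) = 0.300, P(X|Y=3) = (91/150, 59/150) → H(X|Y=3) = 0.96692
H(X|Y) = 0.448·0.93246 + 0.157·0.81876 + 0.095·0.88763 + 0.300·0.96692 = 0.92069 bits

I(X;Y) = H(X) - H(X|Y) = 0.99093 - 0.92069 = 0.0702 bits

Cross-check via I(X;Y) = H(X) + H(Y) - H(X,Y): computing H(Y) from the column sums and H(X,Y) from the 8 cells in the same way gives H(Y) = 1.78205 bits and H(X,Y) = 2.70274 bits, so
I(X;Y) = 0.99093 + 1.78205 - 2.70274 = 0.0702 bits ✓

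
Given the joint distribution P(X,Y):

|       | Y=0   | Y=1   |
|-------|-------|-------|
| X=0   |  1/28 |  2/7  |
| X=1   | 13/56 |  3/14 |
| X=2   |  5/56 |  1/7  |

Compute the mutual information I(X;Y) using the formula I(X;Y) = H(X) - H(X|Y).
0.1095 bits

I(X;Y) = H(X) - H(X|Y)

Marginal of X (row sums):
  P(X=0) = 1/28 + 2/7 = 9/28
  P(X=1) = 13/56 + 3/14 = 25/56
  P(X=2) = 5/56 + 1/7 = 13/56
H(X) = -[(9/28)·log₂(9/28) + (25/56)·log₂(25/56) + (13/56)·log₂(13/56)]
  = 0.526317 + 0.519419 + 0.489105 = 1.53484 bits

Marginal of Y (column sums):
  P(Y=0) = 1/28 + 13/56 + 5/56 = 5/14
  P(Y=1) = 2/7 + 3/14 + 1/7 = 9/14
H(X|Y) = Σ_y P(y)·H(X|Y=y):
  Y=0: P(Y=0) = 5/14, P(X|Y=0) = (1/10, 13/20, 1/4) → H(X|Y=0) = 1.236160
  Y=1: P(Y=1) = 9/14, P(X|Y=1) = (4/9, 1/3, 2/9) → H(X|Y=1) = 1.530493
H(X|Y) = (5/14)·1.236160 + (9/14)·1.530493 = 1.42537 bits

I(X;Y) = H(X) - H(X|Y) = 1.53484 - 1.42537 = 0.1095 bits

Cross-check via I(X;Y) = H(X) + H(Y) - H(X,Y): computing H(Y) from the column sums and H(X,Y) from the 6 cells in the same way gives H(Y) = 0.94029 bits and H(X,Y) = 2.36566 bits, so
I(X;Y) = 1.53484 + 0.94029 - 2.36566 = 0.1095 bits ✓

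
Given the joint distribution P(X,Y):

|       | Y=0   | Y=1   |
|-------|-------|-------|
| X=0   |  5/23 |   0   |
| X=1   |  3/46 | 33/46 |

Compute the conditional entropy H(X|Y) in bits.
0.2203 bits

H(X|Y) = H(X,Y) - H(Y)

H(X,Y) = -Σ_{x,y} P(x,y) log₂ P(x,y). Per-cell terms -P(x,y)·log₂P(x,y):
  X=0: 0.478616, 0.000000
  X=1: 0.256865, 0.343751
  (cells with P = 0 contribute 0)
Sum of the 4 terms: H(X,Y) = 1.079232 bits

Marginal of Y (column sums):
  P(Y=0) = 5/23 + 3/46 = 13/46
  P(Y=1) = 0 + 33/46 = 33/46
H(Y) = -[(13/46)·log₂(13/46) + (33/46)·log₂(33/46)]
  = 0.515230 + 0.343751 = 0.858981 bits

H(X|Y) = H(X,Y) - H(Y) = 1.079232 - 0.858981 = 0.2203 bits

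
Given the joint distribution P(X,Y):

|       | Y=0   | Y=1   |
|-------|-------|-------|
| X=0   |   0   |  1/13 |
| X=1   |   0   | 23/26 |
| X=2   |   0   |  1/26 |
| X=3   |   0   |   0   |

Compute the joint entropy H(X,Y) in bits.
0.6219 bits

H(X,Y) = -Σ_{x,y} P(x,y) log₂ P(x,y). Per-cell terms -P(x,y)·log₂P(x,y):
  X=0: 0.0000, 0.2846
  X=1: 0.0000, 0.1565
  X=2: 0.0000, 0.1808
  X=3: 0.0000, 0.0000
  (cells with P = 0 contribute 0)
Sum of the 8 terms: H(X,Y) = 0.6219 bits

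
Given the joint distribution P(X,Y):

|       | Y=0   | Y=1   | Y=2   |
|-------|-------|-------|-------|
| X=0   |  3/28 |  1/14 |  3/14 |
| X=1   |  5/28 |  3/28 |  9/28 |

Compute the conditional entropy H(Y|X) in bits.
1.4422 bits

H(Y|X) = H(X,Y) - H(X)

H(X,Y) = -Σ_{x,y} P(x,y) log₂ P(x,y). Per-cell terms -P(x,y)·log₂P(x,y):
  X=0: 0.345256, 0.271954, 0.476227
  X=1: 0.443826, 0.345256, 0.526317
Sum of the 6 terms: H(X,Y) = 2.40884 bits

Marginal of X (row sums):
  P(X=0) = 3/28 + 1/14 + 3/14 = 11/28
  P(X=1) = 5/28 + 3/28 + 9/28 = 17/28
H(X) = -[(11/28)·log₂(11/28) + (17/28)·log₂(17/28)]
  = 0.529541 + 0.437077 = 0.96662 bits

H(Y|X) = H(X,Y) - H(X) = 2.40884 - 0.96662 = 1.4422 bits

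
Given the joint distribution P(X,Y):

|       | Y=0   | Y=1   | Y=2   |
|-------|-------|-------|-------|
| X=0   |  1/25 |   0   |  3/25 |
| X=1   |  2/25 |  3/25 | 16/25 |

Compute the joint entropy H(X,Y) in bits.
1.6235 bits

H(X,Y) = -Σ_{x,y} P(x,y) log₂ P(x,y). Per-cell terms -P(x,y)·log₂P(x,y):
  X=0: 0.18575, 0.00000, 0.36707
  X=1: 0.29151, 0.36707, 0.41207
  (cells with P = 0 contribute 0)
Sum of the 6 terms: H(X,Y) = 1.6235 bits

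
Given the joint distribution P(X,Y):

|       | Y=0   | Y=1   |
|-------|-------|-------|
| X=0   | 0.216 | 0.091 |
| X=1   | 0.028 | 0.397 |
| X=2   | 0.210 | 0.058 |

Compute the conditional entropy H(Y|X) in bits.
0.6201 bits

H(Y|X) = H(X,Y) - H(X)

H(X,Y) = -Σ_{x,y} P(x,y) log₂ P(x,y). Per-cell terms -P(x,y)·log₂P(x,y):
  X=0: 0.47755, 0.31468
  X=1: 0.14444, 0.52912
  X=2: 0.47282, 0.23825
Sum of the 6 terms: H(X,Y) = 2.1769 bits

Marginal of X (row sums):
  P(X=0) = 0.216 + 0.091 = 0.307
  P(X=1) = 0.028 + 0.397 = 0.425
  P(X=2) = 0.210 + 0.058 = 0.268
H(X) = -[0.307·log₂(0.307) + 0.425·log₂(0.425) + 0.268·log₂(0.268)]
  = 0.52303 + 0.52465 + 0.50912 = 1.5568 bits

H(Y|X) = H(X,Y) - H(X) = 2.1769 - 1.5568 = 0.6201 bits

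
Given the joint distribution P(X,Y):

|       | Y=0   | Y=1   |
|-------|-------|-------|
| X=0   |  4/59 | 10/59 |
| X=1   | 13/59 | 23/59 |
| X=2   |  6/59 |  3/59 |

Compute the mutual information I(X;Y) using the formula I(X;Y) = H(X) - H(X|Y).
0.0440 bits

I(X;Y) = H(X) - H(X|Y)

Marginal of X (row sums):
  P(X=0) = 4/59 + 10/59 = 14/59
  P(X=1) = 13/59 + 23/59 = 36/59
  P(X=2) = 6/59 + 3/59 = 9/59
H(X) = -[(14/59)·log₂(14/59) + (36/59)·log₂(36/59) + (9/59)·log₂(9/59)]
  = 0.49244 + 0.43488 + 0.41380 = 1.3411 bits

Marginal of Y (column sums):
  P(Y=0) = 4/59 + 13/59 + 6/59 = 23/59
  P(Y=1) = 10/59 + 23/59 + 3/59 = 36/59
H(X|Y) = Σ_y P(y)·H(X|Y=y):
  Y=0: P(Y=0) = 23/59, P(X|Y=0) = (4/23, 13/23, 6/23) → H(X|Y=0) = 1.40984
  Y=1: P(Y=1) = 36/59, P(X|Y=1) = (5/18, 23/36, 1/12) → H(X|Y=1) = 1.22503
H(X|Y) = (23/59)·1.40984 + (36/59)·1.22503 = 1.2971 bits

I(X;Y) = H(X) - H(X|Y) = 1.3411 - 1.2971 = 0.0440 bits

Cross-check via I(X;Y) = H(X) + H(Y) - H(X,Y): computing H(Y) from the column sums and H(X,Y) from the 6 cells in the same way gives H(Y) = 0.9647 bits and H(X,Y) = 2.2618 bits, so
I(X;Y) = 1.3411 + 0.9647 - 2.2618 = 0.0440 bits ✓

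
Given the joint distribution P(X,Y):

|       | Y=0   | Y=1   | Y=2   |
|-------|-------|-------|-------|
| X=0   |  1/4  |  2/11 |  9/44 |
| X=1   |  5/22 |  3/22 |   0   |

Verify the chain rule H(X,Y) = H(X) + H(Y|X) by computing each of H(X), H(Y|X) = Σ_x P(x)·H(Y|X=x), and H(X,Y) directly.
H(X) = 0.9457 bits, H(Y|X) = 1.3476 bits, H(X,Y) = 2.2932 bits

Marginal of X (row sums):
  P(X=0) = 1/4 + 2/11 + 9/44 = 7/11
  P(X=1) = 5/22 + 3/22 + 0 = 4/11
H(X) = -[(7/11)·log₂(7/11) + (4/11)·log₂(4/11)]
  = 0.414958 + 0.530702 = 0.9457 bits

H(Y|X) = Σ_x P(x)·H(Y|X=x):
  X=0: P(X=0) = 7/11, P(Y|X=0) = (11/28, 2/7, 9/28) → H(Y|X=0) = 1.572245
  X=1: P(X=1) = 4/11, P(Y|X=1) = (5/8, 3/8, 0) → H(Y|X=1) = 0.954434
H(Y|X) = (7/11)·1.572245 + (4/11)·0.954434 = 1.3476 bits

H(X,Y) = -Σ_{x,y} P(x,y) log₂ P(x,y). Per-cell terms -P(x,y)·log₂P(x,y):
  X=0: 0.500000, 0.447169, 0.468308
  X=1: 0.485796, 0.391973, 0.000000
  (cells with P = 0 contribute 0)
Sum of the 6 terms: H(X,Y) = 2.2932 bits

Chain rule check:
  H(X) + H(Y|X) = 0.9457 + 1.3476 = 2.2933 bits
  H(X,Y) = 2.2932 bits
✓ Chain rule verified (Δ = 0.0001 is 4-dp rounding noise: each of the three values was rounded independently).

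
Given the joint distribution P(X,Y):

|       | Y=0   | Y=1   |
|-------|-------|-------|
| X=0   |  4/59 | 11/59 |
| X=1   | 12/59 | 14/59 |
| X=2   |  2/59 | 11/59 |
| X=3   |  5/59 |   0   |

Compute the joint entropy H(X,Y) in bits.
2.5938 bits

H(X,Y) = -Σ_{x,y} P(x,y) log₂ P(x,y). Per-cell terms -P(x,y)·log₂P(x,y):
  X=0: 0.2632, 0.4518
  X=1: 0.4673, 0.4924
  X=2: 0.1655, 0.4518
  X=3: 0.3018, 0.0000
  (cells with P = 0 contribute 0)
Sum of the 8 terms: H(X,Y) = 2.5938 bits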